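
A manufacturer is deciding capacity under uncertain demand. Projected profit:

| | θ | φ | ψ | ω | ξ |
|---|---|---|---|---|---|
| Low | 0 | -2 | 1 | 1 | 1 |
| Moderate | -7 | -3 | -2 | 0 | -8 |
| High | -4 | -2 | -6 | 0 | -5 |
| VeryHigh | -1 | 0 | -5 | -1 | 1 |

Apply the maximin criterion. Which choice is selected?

Low

Row minima: Low=-2, Moderate=-8, High=-6, VeryHigh=-5
Best worst-case = -2 → Low.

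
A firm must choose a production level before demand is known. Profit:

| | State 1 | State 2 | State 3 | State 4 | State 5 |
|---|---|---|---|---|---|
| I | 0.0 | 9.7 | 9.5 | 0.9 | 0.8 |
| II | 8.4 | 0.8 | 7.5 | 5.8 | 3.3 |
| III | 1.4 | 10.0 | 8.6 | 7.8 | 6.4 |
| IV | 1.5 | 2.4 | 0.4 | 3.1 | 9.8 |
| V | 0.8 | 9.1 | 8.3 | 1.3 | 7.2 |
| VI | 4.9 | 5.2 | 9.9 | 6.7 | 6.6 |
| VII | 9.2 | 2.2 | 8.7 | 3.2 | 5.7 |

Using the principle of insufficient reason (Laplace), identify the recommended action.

Row averages: I=4.18, II=5.16, III=6.84, IV=3.44, V=5.34, VI=6.66, VII=5.8
Highest average = 6.84 → III.

III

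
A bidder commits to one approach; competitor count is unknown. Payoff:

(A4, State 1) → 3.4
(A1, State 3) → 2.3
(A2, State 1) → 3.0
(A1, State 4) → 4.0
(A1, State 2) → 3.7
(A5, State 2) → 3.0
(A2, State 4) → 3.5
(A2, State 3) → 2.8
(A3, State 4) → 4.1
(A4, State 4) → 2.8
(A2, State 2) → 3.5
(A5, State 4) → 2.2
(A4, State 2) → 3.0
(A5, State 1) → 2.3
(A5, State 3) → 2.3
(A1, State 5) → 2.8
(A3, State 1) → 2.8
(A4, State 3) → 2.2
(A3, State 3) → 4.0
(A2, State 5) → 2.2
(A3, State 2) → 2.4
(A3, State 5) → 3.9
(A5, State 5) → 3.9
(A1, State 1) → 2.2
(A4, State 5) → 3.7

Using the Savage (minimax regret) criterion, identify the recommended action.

A3

Column bests: State 1=3.4, State 2=3.7, State 3=4.0, State 4=4.1, State 5=3.9.
A1 regrets: 1.2, 0.0, 1.7, 0.1, 1.1 → max 1.7
A2 regrets: 0.4, 0.2, 1.2, 0.6, 1.7 → max 1.7
A3 regrets: 0.6, 1.3, 0.0, 0.0, 0.0 → max 1.3
A4 regrets: 0.0, 0.7, 1.8, 1.3, 0.2 → max 1.8
A5 regrets: 1.1, 0.7, 1.7, 1.9, 0.0 → max 1.9
Smallest max regret = 1.3 → A3.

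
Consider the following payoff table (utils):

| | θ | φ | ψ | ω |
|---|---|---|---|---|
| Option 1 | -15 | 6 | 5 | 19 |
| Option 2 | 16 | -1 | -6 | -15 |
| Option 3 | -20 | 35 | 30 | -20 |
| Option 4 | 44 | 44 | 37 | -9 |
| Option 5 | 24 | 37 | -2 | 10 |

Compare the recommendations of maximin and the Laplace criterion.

maximin → Option 5; laplace → Option 4 (disagree)

Row minima: Option 1=-15, Option 2=-15, Option 3=-20, Option 4=-9, Option 5=-2
Best worst-case = -2 → Option 5.
Row averages: Option 1=3.75, Option 2=-1.5, Option 3=6.25, Option 4=29, Option 5=17.25
Highest average = 29 → Option 4.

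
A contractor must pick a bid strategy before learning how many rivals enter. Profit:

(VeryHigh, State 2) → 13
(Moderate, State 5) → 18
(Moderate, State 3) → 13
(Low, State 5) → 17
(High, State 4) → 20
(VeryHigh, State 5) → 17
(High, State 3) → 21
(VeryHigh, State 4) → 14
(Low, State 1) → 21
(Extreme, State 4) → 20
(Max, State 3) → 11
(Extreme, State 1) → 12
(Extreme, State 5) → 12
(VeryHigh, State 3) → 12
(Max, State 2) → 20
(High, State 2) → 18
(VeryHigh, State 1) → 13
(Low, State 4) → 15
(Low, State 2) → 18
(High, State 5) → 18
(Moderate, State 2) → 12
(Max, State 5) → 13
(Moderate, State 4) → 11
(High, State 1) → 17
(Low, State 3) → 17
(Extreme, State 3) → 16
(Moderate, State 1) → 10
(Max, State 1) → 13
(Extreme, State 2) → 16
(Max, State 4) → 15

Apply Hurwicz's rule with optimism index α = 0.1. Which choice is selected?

Low: 0.1·21 + 0.9·15 = 15.6
Moderate: 0.1·18 + 0.9·10 = 10.8
High: 0.1·21 + 0.9·17 = 17.4
VeryHigh: 0.1·17 + 0.9·12 = 12.5
Extreme: 0.1·20 + 0.9·12 = 12.8
Max: 0.1·20 + 0.9·11 = 11.9
Highest Hurwicz score = 17.4 → High.

High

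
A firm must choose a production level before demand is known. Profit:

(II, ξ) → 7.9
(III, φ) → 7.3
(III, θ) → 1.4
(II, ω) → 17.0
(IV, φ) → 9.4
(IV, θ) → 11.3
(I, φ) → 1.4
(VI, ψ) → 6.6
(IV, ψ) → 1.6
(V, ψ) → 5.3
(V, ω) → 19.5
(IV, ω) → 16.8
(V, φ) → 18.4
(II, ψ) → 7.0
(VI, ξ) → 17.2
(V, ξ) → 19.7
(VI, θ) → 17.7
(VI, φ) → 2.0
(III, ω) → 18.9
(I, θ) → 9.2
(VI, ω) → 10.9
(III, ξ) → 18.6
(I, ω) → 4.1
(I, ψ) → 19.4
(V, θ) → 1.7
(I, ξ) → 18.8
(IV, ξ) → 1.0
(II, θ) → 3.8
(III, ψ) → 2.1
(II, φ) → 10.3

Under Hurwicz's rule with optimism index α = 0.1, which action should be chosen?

II

I: 0.1·19.4 + 0.9·1.4 = 3.2
II: 0.1·17.0 + 0.9·3.8 = 5.12
III: 0.1·18.9 + 0.9·1.4 = 3.15
IV: 0.1·16.8 + 0.9·1.0 = 2.58
V: 0.1·19.7 + 0.9·1.7 = 3.5
VI: 0.1·17.7 + 0.9·2.0 = 3.57
Highest Hurwicz score = 5.12 → II.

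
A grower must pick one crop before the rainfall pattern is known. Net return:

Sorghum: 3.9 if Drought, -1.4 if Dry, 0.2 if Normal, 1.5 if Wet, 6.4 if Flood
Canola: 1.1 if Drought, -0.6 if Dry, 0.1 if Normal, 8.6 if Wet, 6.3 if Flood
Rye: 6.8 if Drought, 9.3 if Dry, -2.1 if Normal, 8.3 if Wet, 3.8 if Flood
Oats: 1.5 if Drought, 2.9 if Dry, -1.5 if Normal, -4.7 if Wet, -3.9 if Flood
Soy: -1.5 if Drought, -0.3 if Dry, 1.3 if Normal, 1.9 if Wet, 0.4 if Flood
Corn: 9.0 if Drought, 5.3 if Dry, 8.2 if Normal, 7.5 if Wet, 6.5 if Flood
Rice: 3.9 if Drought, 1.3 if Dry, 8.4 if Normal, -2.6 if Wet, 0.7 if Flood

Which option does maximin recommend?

Corn

Row minima: Sorghum=-1.4, Canola=-0.6, Rye=-2.1, Oats=-4.7, Soy=-1.5, Corn=5.3, Rice=-2.6
Best worst-case = 5.3 → Corn.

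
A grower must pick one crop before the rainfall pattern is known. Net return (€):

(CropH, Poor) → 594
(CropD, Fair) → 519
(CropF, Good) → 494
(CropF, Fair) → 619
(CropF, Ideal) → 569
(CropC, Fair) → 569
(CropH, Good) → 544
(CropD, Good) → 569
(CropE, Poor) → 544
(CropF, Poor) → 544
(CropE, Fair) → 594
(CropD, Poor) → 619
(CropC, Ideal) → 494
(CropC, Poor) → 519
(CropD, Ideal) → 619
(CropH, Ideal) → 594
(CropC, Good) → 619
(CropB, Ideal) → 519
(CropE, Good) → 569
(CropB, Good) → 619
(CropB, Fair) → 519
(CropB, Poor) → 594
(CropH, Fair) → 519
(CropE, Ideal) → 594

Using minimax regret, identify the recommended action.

CropE

Column bests: Poor=619, Fair=619, Good=619, Ideal=619.
CropC regrets: 100, 50, 0, 125 → max 125
CropE regrets: 75, 25, 50, 25 → max 75
CropH regrets: 25, 100, 75, 25 → max 100
CropD regrets: 0, 100, 50, 0 → max 100
CropB regrets: 25, 100, 0, 100 → max 100
CropF regrets: 75, 0, 125, 50 → max 125
Smallest max regret = 75 → CropE.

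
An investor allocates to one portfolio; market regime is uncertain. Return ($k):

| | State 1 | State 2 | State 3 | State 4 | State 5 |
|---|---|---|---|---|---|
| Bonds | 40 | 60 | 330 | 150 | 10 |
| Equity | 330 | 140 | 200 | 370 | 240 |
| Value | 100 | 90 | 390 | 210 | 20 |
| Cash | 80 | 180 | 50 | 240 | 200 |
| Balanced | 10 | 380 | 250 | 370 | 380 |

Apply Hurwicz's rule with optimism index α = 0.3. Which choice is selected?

Equity

Bonds: 0.3·330 + 0.7·10 = 106
Equity: 0.3·370 + 0.7·140 = 209
Value: 0.3·390 + 0.7·20 = 131
Cash: 0.3·240 + 0.7·50 = 107
Balanced: 0.3·380 + 0.7·10 = 121
Highest Hurwicz score = 209 → Equity.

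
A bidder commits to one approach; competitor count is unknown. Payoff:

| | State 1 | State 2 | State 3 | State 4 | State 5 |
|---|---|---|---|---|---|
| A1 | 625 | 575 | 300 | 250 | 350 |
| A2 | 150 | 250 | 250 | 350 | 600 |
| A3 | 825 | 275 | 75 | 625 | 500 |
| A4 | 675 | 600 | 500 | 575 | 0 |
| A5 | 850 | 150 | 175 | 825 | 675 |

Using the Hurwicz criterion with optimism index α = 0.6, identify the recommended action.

A1: 0.6·625 + 0.4·250 = 475
A2: 0.6·600 + 0.4·150 = 420
A3: 0.6·825 + 0.4·75 = 525
A4: 0.6·675 + 0.4·0 = 405
A5: 0.6·850 + 0.4·150 = 570
Highest Hurwicz score = 570 → A5.

A5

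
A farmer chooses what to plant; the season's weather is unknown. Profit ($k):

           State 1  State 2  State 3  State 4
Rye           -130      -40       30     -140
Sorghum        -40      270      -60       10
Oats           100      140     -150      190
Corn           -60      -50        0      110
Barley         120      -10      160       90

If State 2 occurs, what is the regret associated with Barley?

Best payoff under State 2 is 270.
Regret = 270 − (-10) = 280.

280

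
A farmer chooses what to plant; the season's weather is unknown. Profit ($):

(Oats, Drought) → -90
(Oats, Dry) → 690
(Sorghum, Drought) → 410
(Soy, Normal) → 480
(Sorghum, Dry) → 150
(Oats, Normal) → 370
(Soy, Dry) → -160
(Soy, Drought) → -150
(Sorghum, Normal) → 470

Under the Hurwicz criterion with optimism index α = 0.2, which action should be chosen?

Sorghum

Soy: 0.2·480 + 0.8·(-160) = -32
Sorghum: 0.2·470 + 0.8·150 = 214
Oats: 0.2·690 + 0.8·(-90) = 66
Highest Hurwicz score = 214 → Sorghum.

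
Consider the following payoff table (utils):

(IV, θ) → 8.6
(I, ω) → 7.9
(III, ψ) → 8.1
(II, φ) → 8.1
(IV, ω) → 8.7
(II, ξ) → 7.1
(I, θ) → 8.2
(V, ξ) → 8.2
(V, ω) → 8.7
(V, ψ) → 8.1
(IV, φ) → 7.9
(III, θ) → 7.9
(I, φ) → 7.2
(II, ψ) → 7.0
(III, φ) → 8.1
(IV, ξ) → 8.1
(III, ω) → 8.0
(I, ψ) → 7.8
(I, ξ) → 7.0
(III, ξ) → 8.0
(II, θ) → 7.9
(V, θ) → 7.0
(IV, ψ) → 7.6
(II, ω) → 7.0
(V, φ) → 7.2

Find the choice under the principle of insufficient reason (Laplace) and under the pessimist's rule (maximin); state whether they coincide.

Row averages: I=7.62, II=7.42, III=8.02, IV=8.18, V=7.84
Highest average = 8.18 → IV.
Row minima: I=7.0, II=7.0, III=7.9, IV=7.6, V=7.0
Best worst-case = 7.9 → III.

laplace → IV; maximin → III (disagree)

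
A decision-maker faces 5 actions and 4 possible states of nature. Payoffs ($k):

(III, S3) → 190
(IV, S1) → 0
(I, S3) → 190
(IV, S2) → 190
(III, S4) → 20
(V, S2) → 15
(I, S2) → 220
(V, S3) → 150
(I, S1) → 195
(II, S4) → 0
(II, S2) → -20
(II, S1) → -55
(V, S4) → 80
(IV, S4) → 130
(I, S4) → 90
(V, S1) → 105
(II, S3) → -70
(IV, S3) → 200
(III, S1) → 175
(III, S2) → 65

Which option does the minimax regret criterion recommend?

Column bests: S1=195, S2=220, S3=200, S4=130.
I regrets: 0, 0, 10, 40 → max 40
II regrets: 250, 240, 270, 130 → max 270
III regrets: 20, 155, 10, 110 → max 155
IV regrets: 195, 30, 0, 0 → max 195
V regrets: 90, 205, 50, 50 → max 205
Smallest max regret = 40 → I.

I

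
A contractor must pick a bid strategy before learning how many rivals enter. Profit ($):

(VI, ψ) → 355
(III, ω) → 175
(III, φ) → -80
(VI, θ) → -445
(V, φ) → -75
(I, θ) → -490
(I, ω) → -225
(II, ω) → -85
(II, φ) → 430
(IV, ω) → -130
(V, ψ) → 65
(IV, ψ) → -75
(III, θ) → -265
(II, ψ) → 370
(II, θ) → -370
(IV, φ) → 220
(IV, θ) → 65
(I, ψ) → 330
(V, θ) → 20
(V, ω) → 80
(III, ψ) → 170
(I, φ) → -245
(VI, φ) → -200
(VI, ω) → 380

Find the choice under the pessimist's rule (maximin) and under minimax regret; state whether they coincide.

Row minima: I=-490, II=-370, III=-265, IV=-130, V=-75, VI=-445
Best worst-case = -75 → V.
Column bests: θ=65, φ=430, ψ=370, ω=380.
I regrets: 555, 675, 40, 605 → max 675
II regrets: 435, 0, 0, 465 → max 465
III regrets: 330, 510, 200, 205 → max 510
IV regrets: 0, 210, 445, 510 → max 510
V regrets: 45, 505, 305, 300 → max 505
VI regrets: 510, 630, 15, 0 → max 630
Smallest max regret = 465 → II.

maximin → V; minimax regret → II (disagree)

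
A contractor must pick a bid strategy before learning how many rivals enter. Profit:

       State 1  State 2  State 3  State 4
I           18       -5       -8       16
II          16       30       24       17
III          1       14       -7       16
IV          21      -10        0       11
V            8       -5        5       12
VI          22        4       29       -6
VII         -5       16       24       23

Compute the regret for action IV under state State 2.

40

Best payoff under State 2 is 30.
Regret = 30 − (-10) = 40.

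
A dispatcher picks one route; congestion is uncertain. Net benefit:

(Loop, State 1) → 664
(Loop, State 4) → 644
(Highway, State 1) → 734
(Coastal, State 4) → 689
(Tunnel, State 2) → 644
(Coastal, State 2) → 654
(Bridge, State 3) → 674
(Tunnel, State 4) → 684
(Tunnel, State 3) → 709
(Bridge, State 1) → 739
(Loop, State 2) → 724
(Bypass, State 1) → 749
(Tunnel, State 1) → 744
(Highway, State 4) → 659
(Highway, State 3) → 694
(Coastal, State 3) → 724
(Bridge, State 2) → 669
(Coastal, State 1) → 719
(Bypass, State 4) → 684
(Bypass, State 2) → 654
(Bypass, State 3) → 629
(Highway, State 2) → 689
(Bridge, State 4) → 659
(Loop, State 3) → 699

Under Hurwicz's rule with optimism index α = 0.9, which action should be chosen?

Bypass: 0.9·749 + 0.1·629 = 737
Bridge: 0.9·739 + 0.1·659 = 731
Highway: 0.9·734 + 0.1·659 = 726.5
Tunnel: 0.9·744 + 0.1·644 = 734
Coastal: 0.9·724 + 0.1·654 = 717
Loop: 0.9·724 + 0.1·644 = 716
Highest Hurwicz score = 737 → Bypass.

Bypass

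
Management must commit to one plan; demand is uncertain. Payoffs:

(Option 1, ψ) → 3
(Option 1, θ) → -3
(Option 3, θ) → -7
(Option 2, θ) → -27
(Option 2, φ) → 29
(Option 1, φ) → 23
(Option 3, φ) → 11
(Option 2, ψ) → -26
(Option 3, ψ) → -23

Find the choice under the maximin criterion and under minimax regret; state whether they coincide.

Row minima: Option 1=-3, Option 2=-27, Option 3=-23
Best worst-case = -3 → Option 1.
Column bests: θ=-3, φ=29, ψ=3.
Option 1 regrets: 0, 6, 0 → max 6
Option 2 regrets: 24, 0, 29 → max 29
Option 3 regrets: 4, 18, 26 → max 26
Smallest max regret = 6 → Option 1.

maximin → Option 1; minimax regret → Option 1 (agree)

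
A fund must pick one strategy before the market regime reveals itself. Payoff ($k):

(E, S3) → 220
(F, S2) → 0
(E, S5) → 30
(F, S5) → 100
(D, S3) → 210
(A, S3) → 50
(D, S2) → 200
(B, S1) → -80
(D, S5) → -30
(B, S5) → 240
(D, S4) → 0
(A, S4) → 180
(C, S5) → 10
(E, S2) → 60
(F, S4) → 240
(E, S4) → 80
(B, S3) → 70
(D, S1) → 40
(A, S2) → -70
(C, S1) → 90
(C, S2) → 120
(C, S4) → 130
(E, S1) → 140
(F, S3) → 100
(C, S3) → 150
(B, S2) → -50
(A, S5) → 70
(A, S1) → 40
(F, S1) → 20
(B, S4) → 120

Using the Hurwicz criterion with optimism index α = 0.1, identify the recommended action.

A: 0.1·180 + 0.9·(-70) = -45
B: 0.1·240 + 0.9·(-80) = -48
C: 0.1·150 + 0.9·10 = 24
D: 0.1·210 + 0.9·(-30) = -6
E: 0.1·220 + 0.9·30 = 49
F: 0.1·240 + 0.9·0 = 24
Highest Hurwicz score = 49 → E.

E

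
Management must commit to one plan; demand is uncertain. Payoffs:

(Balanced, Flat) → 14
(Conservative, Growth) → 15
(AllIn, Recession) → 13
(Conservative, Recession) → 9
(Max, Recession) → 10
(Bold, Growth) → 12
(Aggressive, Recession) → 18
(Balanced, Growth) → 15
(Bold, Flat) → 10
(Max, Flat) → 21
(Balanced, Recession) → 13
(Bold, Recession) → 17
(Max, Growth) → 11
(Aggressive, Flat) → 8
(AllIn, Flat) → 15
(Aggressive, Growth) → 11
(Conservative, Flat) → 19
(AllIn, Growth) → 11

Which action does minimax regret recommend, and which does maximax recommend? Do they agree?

minimax regret → AllIn; maximax → Max (disagree)

Column bests: Recession=18, Flat=21, Growth=15.
Conservative regrets: 9, 2, 0 → max 9
Balanced regrets: 5, 7, 0 → max 7
Aggressive regrets: 0, 13, 4 → max 13
Bold regrets: 1, 11, 3 → max 11
AllIn regrets: 5, 6, 4 → max 6
Max regrets: 8, 0, 4 → max 8
Smallest max regret = 6 → AllIn.
Row maxima: Conservative=19, Balanced=15, Aggressive=18, Bold=17, AllIn=15, Max=21
Best best-case = 21 → Max.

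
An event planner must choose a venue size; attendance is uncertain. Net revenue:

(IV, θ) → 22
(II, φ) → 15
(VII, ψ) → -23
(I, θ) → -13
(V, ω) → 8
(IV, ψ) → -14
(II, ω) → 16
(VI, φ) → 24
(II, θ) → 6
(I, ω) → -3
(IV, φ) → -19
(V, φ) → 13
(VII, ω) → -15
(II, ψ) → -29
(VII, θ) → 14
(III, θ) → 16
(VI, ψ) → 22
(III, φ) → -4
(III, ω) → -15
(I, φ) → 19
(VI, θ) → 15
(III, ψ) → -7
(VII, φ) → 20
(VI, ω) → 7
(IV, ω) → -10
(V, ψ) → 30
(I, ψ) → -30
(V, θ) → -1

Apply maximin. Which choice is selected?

Row minima: I=-30, II=-29, III=-15, IV=-19, V=-1, VI=7, VII=-23
Best worst-case = 7 → VI.

VI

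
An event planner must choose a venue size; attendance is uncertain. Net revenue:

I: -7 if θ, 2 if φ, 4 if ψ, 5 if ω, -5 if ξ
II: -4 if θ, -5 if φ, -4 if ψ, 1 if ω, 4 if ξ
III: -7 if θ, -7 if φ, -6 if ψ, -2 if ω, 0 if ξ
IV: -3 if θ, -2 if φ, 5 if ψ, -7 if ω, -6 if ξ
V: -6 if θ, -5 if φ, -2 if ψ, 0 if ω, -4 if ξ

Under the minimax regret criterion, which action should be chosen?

V

Column bests: θ=-3, φ=2, ψ=5, ω=5, ξ=4.
I regrets: 4, 0, 1, 0, 9 → max 9
II regrets: 1, 7, 9, 4, 0 → max 9
III regrets: 4, 9, 11, 7, 4 → max 11
IV regrets: 0, 4, 0, 12, 10 → max 12
V regrets: 3, 7, 7, 5, 8 → max 8
Smallest max regret = 8 → V.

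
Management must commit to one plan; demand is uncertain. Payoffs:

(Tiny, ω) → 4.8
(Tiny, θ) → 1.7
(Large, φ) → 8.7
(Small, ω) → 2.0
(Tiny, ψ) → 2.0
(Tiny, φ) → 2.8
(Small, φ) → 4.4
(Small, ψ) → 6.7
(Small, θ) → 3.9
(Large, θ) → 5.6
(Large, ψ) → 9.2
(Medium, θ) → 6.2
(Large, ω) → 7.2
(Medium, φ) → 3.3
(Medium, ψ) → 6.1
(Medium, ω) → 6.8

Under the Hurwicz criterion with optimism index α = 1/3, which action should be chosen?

Large

Tiny: 1/3·4.8 + 2/3·1.7 = 41/15
Small: 1/3·6.7 + 2/3·2.0 = 107/30
Medium: 1/3·6.8 + 2/3·3.3 = 67/15
Large: 1/3·9.2 + 2/3·5.6 = 6.8
Highest Hurwicz score = 6.8 → Large.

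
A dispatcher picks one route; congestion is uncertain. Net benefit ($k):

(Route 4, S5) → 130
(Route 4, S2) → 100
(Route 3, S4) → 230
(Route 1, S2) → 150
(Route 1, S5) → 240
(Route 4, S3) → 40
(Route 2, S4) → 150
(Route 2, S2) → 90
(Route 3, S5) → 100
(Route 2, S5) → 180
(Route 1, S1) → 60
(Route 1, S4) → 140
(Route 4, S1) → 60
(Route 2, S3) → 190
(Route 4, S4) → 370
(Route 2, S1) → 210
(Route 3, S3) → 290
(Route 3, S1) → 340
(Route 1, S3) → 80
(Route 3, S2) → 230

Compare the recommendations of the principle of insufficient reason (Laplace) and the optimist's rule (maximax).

Row averages: Route 1=134, Route 2=164, Route 3=238, Route 4=140
Highest average = 238 → Route 3.
Row maxima: Route 1=240, Route 2=210, Route 3=340, Route 4=370
Best best-case = 370 → Route 4.

laplace → Route 3; maximax → Route 4 (disagree)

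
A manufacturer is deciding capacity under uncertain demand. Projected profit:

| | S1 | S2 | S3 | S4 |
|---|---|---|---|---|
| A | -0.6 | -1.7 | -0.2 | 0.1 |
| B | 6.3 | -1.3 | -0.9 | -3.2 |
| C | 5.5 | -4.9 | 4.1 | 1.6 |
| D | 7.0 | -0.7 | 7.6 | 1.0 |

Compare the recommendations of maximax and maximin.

Row maxima: A=0.1, B=6.3, C=5.5, D=7.6
Best best-case = 7.6 → D.
Row minima: A=-1.7, B=-3.2, C=-4.9, D=-0.7
Best worst-case = -0.7 → D.

maximax → D; maximin → D (agree)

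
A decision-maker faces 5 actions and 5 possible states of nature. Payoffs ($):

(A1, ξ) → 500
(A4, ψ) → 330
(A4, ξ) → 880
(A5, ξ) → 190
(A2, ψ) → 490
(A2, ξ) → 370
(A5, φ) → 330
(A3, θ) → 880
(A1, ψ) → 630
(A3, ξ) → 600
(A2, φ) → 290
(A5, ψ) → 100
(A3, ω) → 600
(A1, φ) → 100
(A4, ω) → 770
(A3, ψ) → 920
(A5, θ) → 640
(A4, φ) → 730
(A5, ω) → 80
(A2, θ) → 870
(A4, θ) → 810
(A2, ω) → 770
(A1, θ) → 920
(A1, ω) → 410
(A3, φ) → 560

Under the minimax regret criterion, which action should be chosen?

A3

Column bests: θ=920, φ=730, ψ=920, ω=770, ξ=880.
A1 regrets: 0, 630, 290, 360, 380 → max 630
A2 regrets: 50, 440, 430, 0, 510 → max 510
A3 regrets: 40, 170, 0, 170, 280 → max 280
A4 regrets: 110, 0, 590, 0, 0 → max 590
A5 regrets: 280, 400, 820, 690, 690 → max 820
Smallest max regret = 280 → A3.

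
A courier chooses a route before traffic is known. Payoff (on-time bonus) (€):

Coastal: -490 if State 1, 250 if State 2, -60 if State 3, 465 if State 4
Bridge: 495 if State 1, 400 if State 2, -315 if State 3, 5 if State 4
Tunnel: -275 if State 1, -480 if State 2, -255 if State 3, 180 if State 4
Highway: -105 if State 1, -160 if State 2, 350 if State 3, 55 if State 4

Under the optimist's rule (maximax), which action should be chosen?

Row maxima: Coastal=465, Bridge=495, Tunnel=180, Highway=350
Best best-case = 495 → Bridge.

Bridge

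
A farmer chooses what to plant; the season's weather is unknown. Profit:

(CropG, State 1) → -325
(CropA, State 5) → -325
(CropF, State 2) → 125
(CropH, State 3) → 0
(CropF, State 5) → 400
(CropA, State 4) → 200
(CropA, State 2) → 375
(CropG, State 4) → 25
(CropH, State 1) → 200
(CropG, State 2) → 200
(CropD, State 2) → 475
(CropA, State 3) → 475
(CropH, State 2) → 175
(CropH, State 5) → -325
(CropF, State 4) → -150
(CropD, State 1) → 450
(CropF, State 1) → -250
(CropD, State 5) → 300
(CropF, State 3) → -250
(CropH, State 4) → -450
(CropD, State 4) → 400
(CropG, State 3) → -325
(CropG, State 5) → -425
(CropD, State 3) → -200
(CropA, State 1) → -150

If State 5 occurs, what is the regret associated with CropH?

Best payoff under State 5 is 400.
Regret = 400 − (-325) = 725.

725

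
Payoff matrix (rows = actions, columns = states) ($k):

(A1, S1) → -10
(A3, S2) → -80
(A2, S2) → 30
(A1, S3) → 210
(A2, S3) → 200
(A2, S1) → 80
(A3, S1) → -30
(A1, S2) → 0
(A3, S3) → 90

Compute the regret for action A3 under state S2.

110

Best payoff under S2 is 30.
Regret = 30 − (-80) = 110.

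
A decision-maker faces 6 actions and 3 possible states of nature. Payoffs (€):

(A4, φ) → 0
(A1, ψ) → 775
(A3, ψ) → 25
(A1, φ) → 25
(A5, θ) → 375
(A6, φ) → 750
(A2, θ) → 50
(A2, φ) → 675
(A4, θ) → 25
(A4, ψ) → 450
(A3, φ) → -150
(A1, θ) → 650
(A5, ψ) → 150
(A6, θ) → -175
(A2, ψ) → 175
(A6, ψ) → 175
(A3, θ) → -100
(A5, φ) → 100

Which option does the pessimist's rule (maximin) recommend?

Row minima: A1=25, A2=50, A3=-150, A4=0, A5=100, A6=-175
Best worst-case = 100 → A5.

A5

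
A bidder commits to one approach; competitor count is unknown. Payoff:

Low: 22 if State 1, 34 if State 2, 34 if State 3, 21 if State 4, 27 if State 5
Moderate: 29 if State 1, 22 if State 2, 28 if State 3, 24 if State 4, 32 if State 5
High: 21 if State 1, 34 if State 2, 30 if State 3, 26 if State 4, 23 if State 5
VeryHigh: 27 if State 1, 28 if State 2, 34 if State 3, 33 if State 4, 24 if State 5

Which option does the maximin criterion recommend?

Row minima: Low=21, Moderate=22, High=21, VeryHigh=24
Best worst-case = 24 → VeryHigh.

VeryHigh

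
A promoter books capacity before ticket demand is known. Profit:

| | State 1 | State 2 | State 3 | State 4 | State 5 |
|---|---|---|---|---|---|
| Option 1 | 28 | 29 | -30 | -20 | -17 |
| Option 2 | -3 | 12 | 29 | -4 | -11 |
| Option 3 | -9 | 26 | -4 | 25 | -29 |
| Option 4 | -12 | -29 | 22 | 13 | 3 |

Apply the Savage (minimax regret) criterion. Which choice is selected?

Column bests: State 1=28, State 2=29, State 3=29, State 4=25, State 5=3.
Option 1 regrets: 0, 0, 59, 45, 20 → max 59
Option 2 regrets: 31, 17, 0, 29, 14 → max 31
Option 3 regrets: 37, 3, 33, 0, 32 → max 37
Option 4 regrets: 40, 58, 7, 12, 0 → max 58
Smallest max regret = 31 → Option 2.

Option 2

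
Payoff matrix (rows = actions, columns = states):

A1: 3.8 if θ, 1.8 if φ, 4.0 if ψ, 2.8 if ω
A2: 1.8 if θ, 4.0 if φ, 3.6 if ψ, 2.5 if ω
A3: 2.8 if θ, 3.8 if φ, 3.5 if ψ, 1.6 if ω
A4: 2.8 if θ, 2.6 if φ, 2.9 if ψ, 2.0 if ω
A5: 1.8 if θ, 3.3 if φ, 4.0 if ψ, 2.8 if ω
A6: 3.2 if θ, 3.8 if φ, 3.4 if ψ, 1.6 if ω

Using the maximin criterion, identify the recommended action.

A4

Row minima: A1=1.8, A2=1.8, A3=1.6, A4=2.0, A5=1.8, A6=1.6
Best worst-case = 2.0 → A4.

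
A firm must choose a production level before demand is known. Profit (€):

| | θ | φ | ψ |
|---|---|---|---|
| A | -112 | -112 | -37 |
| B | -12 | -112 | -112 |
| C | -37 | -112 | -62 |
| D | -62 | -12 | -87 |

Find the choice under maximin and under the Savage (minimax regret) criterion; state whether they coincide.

maximin → D; minimax regret → D (agree)

Row minima: A=-112, B=-112, C=-112, D=-87
Best worst-case = -87 → D.
Column bests: θ=-12, φ=-12, ψ=-37.
A regrets: 100, 100, 0 → max 100
B regrets: 0, 100, 75 → max 100
C regrets: 25, 100, 25 → max 100
D regrets: 50, 0, 50 → max 50
Smallest max regret = 50 → D.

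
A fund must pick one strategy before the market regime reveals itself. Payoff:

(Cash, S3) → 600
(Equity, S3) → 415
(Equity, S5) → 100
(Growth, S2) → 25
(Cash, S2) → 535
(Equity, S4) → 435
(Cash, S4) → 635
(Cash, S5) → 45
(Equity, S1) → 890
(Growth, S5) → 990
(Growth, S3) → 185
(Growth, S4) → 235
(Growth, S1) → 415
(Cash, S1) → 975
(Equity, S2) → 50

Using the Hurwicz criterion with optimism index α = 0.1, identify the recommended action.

Cash

Cash: 0.1·975 + 0.9·45 = 138
Growth: 0.1·990 + 0.9·25 = 121.5
Equity: 0.1·890 + 0.9·50 = 134
Highest Hurwicz score = 138 → Cash.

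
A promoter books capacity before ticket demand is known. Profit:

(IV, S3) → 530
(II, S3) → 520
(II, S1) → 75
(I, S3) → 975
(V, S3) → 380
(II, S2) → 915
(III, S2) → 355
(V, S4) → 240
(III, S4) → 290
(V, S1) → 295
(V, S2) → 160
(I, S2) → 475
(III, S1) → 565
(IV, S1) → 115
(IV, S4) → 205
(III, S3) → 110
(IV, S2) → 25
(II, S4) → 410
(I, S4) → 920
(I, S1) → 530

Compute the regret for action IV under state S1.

450

Best payoff under S1 is 565.
Regret = 565 − 115 = 450.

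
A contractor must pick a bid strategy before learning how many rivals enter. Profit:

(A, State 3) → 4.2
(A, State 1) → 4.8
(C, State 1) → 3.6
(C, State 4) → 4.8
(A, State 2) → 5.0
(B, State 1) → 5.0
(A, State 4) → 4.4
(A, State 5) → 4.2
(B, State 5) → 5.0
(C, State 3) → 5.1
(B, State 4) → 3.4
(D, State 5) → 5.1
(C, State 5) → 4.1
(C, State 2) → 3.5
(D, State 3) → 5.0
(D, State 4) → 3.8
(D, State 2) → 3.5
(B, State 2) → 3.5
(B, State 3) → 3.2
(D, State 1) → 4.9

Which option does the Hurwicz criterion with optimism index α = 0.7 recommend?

A

A: 0.7·5.0 + 0.3·4.2 = 4.76
B: 0.7·5.0 + 0.3·3.2 = 4.46
C: 0.7·5.1 + 0.3·3.5 = 4.62
D: 0.7·5.1 + 0.3·3.5 = 4.62
Highest Hurwicz score = 4.76 → A.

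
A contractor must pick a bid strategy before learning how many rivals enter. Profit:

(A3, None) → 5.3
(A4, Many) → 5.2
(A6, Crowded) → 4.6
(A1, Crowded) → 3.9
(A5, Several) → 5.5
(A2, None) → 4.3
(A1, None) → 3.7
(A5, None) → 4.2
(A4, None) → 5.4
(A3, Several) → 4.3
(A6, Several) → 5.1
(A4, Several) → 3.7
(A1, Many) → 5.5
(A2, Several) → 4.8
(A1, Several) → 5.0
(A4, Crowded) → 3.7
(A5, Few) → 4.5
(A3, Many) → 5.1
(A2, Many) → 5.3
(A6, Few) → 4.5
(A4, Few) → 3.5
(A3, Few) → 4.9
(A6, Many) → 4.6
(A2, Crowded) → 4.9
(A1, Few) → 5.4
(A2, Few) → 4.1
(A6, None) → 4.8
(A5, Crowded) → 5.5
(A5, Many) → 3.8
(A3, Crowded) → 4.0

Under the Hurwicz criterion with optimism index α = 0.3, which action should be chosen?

A1: 0.3·5.5 + 0.7·3.7 = 4.24
A2: 0.3·5.3 + 0.7·4.1 = 4.46
A3: 0.3·5.3 + 0.7·4.0 = 4.39
A4: 0.3·5.4 + 0.7·3.5 = 4.07
A5: 0.3·5.5 + 0.7·3.8 = 4.31
A6: 0.3·5.1 + 0.7·4.5 = 4.68
Highest Hurwicz score = 4.68 → A6.

A6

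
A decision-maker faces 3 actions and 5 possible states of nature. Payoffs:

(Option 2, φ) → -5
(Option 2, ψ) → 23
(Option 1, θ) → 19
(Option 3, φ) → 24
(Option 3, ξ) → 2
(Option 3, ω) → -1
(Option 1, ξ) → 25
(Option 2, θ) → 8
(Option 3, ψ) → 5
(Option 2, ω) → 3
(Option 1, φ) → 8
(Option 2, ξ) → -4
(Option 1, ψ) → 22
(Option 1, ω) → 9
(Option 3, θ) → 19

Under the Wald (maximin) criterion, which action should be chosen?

Row minima: Option 1=8, Option 2=-5, Option 3=-1
Best worst-case = 8 → Option 1.

Option 1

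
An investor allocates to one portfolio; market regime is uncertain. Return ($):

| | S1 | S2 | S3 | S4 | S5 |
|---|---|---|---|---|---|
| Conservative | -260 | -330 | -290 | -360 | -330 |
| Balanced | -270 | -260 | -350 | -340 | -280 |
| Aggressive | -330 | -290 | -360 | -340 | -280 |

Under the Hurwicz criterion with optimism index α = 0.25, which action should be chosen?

Balanced

Conservative: 0.25·(-260) + 0.75·(-360) = -335
Balanced: 0.25·(-260) + 0.75·(-350) = -327.5
Aggressive: 0.25·(-280) + 0.75·(-360) = -340
Highest Hurwicz score = -327.5 → Balanced.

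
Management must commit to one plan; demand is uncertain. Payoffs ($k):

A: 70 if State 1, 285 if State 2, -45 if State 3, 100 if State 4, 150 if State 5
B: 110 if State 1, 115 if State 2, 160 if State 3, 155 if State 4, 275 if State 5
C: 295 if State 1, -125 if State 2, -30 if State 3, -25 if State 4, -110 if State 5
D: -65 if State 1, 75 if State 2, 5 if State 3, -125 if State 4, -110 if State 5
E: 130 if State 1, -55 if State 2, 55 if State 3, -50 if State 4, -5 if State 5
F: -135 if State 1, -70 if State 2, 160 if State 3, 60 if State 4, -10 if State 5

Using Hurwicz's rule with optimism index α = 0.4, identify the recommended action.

B

A: 0.4·285 + 0.6·(-45) = 87
B: 0.4·275 + 0.6·110 = 176
C: 0.4·295 + 0.6·(-125) = 43
D: 0.4·75 + 0.6·(-125) = -45
E: 0.4·130 + 0.6·(-55) = 19
F: 0.4·160 + 0.6·(-135) = -17
Highest Hurwicz score = 176 → B.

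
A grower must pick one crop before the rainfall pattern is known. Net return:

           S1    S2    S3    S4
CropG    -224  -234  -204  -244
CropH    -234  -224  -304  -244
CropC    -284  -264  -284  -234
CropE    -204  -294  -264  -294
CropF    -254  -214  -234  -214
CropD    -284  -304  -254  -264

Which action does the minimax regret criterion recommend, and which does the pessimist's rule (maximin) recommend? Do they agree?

minimax regret → CropG; maximin → CropG (agree)

Column bests: S1=-204, S2=-214, S3=-204, S4=-214.
CropG regrets: 20, 20, 0, 30 → max 30
CropH regrets: 30, 10, 100, 30 → max 100
CropC regrets: 80, 50, 80, 20 → max 80
CropE regrets: 0, 80, 60, 80 → max 80
CropF regrets: 50, 0, 30, 0 → max 50
CropD regrets: 80, 90, 50, 50 → max 90
Smallest max regret = 30 → CropG.
Row minima: CropG=-244, CropH=-304, CropC=-284, CropE=-294, CropF=-254, CropD=-304
Best worst-case = -244 → CropG.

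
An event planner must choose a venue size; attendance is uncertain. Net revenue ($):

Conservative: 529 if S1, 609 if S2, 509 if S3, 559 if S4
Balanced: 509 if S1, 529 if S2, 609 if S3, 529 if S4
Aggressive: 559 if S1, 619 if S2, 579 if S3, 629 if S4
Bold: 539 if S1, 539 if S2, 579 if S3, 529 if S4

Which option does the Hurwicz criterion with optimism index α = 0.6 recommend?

Aggressive

Conservative: 0.6·609 + 0.4·509 = 569
Balanced: 0.6·609 + 0.4·509 = 569
Aggressive: 0.6·629 + 0.4·559 = 601
Bold: 0.6·579 + 0.4·529 = 559
Highest Hurwicz score = 601 → Aggressive.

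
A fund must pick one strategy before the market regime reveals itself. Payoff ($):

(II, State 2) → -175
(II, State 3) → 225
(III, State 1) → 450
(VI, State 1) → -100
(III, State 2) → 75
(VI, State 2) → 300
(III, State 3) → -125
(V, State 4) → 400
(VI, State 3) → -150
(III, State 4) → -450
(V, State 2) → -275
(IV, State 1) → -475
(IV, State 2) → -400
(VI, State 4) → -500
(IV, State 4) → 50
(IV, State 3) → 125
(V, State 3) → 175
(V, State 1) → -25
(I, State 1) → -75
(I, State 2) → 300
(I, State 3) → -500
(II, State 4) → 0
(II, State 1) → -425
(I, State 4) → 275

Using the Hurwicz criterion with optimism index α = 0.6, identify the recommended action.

V

I: 0.6·300 + 0.4·(-500) = -20
II: 0.6·225 + 0.4·(-425) = -35
III: 0.6·450 + 0.4·(-450) = 90
IV: 0.6·125 + 0.4·(-475) = -115
V: 0.6·400 + 0.4·(-275) = 130
VI: 0.6·300 + 0.4·(-500) = -20
Highest Hurwicz score = 130 → V.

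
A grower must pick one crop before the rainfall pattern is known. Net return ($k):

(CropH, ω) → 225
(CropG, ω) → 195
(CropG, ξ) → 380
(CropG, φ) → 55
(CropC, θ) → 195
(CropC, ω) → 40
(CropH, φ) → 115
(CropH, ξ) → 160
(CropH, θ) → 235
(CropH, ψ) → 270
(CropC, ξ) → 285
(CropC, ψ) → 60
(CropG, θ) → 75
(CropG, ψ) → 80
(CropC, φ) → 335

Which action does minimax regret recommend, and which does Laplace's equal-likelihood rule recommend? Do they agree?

Column bests: θ=235, φ=335, ψ=270, ω=225, ξ=380.
CropG regrets: 160, 280, 190, 30, 0 → max 280
CropH regrets: 0, 220, 0, 0, 220 → max 220
CropC regrets: 40, 0, 210, 185, 95 → max 210
Smallest max regret = 210 → CropC.
Row averages: CropG=157, CropH=201, CropC=183
Highest average = 201 → CropH.

minimax regret → CropC; laplace → CropH (disagree)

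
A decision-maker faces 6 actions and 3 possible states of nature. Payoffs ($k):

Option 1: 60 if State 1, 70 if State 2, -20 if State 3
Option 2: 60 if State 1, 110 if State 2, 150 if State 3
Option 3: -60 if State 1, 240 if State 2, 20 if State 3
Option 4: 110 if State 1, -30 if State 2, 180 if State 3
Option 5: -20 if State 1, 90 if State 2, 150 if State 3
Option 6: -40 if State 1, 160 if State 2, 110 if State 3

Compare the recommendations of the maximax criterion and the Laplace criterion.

maximax → Option 3; laplace → Option 2 (disagree)

Row maxima: Option 1=70, Option 2=150, Option 3=240, Option 4=180, Option 5=150, Option 6=160
Best best-case = 240 → Option 3.
Row averages: Option 1=110/3, Option 2=320/3, Option 3=200/3, Option 4=260/3, Option 5=220/3, Option 6=230/3
Highest average = 320/3 → Option 2.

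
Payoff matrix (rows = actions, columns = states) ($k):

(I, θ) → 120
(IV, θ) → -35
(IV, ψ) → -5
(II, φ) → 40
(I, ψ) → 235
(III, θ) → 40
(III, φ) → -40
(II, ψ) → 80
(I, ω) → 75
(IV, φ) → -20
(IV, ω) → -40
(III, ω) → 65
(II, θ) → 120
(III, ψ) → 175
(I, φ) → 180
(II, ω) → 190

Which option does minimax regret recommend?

Column bests: θ=120, φ=180, ψ=235, ω=190.
I regrets: 0, 0, 0, 115 → max 115
II regrets: 0, 140, 155, 0 → max 155
III regrets: 80, 220, 60, 125 → max 220
IV regrets: 155, 200, 240, 230 → max 240
Smallest max regret = 115 → I.

I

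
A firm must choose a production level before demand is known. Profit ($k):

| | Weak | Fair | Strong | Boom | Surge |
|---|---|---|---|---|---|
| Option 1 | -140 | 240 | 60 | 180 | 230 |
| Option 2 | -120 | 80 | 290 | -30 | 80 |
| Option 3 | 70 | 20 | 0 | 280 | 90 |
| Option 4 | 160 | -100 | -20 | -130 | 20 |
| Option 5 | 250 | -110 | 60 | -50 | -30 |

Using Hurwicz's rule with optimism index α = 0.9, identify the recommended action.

Option 3

Option 1: 0.9·240 + 0.1·(-140) = 202
Option 2: 0.9·290 + 0.1·(-120) = 249
Option 3: 0.9·280 + 0.1·0 = 252
Option 4: 0.9·160 + 0.1·(-130) = 131
Option 5: 0.9·250 + 0.1·(-110) = 214
Highest Hurwicz score = 252 → Option 3.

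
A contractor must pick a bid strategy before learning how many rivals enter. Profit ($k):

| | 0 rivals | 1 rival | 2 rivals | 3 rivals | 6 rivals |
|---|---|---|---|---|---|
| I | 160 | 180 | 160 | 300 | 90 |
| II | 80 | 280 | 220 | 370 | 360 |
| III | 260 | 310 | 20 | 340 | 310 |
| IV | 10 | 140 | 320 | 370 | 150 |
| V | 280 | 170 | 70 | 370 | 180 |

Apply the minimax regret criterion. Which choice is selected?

II

Column bests: 0 rivals=280, 1 rival=310, 2 rivals=320, 3 rivals=370, 6 rivals=360.
I regrets: 120, 130, 160, 70, 270 → max 270
II regrets: 200, 30, 100, 0, 0 → max 200
III regrets: 20, 0, 300, 30, 50 → max 300
IV regrets: 270, 170, 0, 0, 210 → max 270
V regrets: 0, 140, 250, 0, 180 → max 250
Smallest max regret = 200 → II.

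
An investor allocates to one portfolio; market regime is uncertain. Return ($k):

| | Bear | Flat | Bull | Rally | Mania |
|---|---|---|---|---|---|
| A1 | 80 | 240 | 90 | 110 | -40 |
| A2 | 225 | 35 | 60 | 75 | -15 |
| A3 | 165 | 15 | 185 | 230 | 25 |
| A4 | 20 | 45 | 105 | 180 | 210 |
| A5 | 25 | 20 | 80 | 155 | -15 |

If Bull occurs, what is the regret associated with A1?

95

Best payoff under Bull is 185.
Regret = 185 − 90 = 95.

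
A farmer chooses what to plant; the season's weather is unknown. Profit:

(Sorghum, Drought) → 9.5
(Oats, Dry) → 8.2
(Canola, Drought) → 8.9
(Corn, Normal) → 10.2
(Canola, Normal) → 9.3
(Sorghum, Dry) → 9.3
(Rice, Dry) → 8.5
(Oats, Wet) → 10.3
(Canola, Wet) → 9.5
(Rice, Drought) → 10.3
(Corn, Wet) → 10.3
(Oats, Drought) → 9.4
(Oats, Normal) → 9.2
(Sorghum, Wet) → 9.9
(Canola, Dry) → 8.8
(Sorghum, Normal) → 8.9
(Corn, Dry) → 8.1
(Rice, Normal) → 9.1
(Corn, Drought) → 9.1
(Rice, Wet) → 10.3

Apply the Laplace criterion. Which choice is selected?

Row averages: Canola=9.125, Sorghum=9.4, Corn=9.425, Rice=9.55, Oats=9.275
Highest average = 9.55 → Rice.

Rice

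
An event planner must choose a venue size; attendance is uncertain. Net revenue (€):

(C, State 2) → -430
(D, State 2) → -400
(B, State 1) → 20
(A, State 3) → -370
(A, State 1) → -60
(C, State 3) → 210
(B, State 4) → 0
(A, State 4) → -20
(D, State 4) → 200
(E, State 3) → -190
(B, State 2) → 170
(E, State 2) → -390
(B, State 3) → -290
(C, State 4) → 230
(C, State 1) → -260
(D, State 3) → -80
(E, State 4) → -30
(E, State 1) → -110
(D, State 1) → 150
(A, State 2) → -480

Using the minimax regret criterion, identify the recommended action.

B

Column bests: State 1=150, State 2=170, State 3=210, State 4=230.
A regrets: 210, 650, 580, 250 → max 650
B regrets: 130, 0, 500, 230 → max 500
C regrets: 410, 600, 0, 0 → max 600
D regrets: 0, 570, 290, 30 → max 570
E regrets: 260, 560, 400, 260 → max 560
Smallest max regret = 500 → B.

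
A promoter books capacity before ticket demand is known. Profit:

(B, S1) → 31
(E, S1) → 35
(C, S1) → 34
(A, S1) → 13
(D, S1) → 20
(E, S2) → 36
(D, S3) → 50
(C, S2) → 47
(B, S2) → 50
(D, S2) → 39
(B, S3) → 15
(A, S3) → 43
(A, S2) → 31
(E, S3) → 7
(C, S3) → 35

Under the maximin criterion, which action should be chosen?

Row minima: A=13, B=15, C=34, D=20, E=7
Best worst-case = 34 → C.

C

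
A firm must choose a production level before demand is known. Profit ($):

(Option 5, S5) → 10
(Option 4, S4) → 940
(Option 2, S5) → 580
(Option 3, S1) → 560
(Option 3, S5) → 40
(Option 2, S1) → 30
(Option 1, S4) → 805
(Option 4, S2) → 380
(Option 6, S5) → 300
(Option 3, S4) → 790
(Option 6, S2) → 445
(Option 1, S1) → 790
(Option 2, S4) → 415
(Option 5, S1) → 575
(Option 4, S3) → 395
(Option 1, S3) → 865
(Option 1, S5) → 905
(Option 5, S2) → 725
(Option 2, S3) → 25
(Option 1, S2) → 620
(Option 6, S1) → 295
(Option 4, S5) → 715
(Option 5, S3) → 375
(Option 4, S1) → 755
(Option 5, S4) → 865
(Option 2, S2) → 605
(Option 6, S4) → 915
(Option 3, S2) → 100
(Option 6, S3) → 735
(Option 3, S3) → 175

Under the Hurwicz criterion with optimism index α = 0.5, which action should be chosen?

Option 1

Option 1: 0.5·905 + 0.5·620 = 762.5
Option 2: 0.5·605 + 0.5·25 = 315
Option 3: 0.5·790 + 0.5·40 = 415
Option 4: 0.5·940 + 0.5·380 = 660
Option 5: 0.5·865 + 0.5·10 = 437.5
Option 6: 0.5·915 + 0.5·295 = 605
Highest Hurwicz score = 762.5 → Option 1.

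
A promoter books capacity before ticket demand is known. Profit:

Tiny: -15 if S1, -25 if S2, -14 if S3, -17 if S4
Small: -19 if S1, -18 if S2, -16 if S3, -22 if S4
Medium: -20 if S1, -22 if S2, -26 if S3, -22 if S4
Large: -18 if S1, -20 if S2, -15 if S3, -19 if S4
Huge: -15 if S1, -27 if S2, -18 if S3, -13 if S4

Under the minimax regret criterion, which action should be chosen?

Large

Column bests: S1=-15, S2=-18, S3=-14, S4=-13.
Tiny regrets: 0, 7, 0, 4 → max 7
Small regrets: 4, 0, 2, 9 → max 9
Medium regrets: 5, 4, 12, 9 → max 12
Large regrets: 3, 2, 1, 6 → max 6
Huge regrets: 0, 9, 4, 0 → max 9
Smallest max regret = 6 → Large.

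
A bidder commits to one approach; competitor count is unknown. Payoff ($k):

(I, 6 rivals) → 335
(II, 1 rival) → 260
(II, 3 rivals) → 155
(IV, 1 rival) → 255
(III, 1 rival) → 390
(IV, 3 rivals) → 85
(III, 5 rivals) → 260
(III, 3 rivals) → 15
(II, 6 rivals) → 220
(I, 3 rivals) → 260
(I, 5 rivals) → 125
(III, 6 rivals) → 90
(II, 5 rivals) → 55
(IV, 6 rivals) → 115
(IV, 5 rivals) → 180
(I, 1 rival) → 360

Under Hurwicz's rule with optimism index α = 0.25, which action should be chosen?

I

I: 0.25·360 + 0.75·125 = 183.75
II: 0.25·260 + 0.75·55 = 106.25
III: 0.25·390 + 0.75·15 = 108.75
IV: 0.25·255 + 0.75·85 = 127.5
Highest Hurwicz score = 183.75 → I.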